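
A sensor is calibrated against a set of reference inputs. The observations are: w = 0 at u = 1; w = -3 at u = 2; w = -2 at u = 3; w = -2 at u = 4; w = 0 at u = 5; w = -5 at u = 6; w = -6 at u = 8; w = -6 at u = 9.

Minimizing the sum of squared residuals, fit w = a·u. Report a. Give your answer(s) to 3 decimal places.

From the data, Σu·u = 236.
And Σu·w = -152.
So MᵀM·[a]ᵀ = Mᵀw: [[236]]·[a]ᵀ = [-152]ᵀ.
a = (-152)/236 = -0.644068.

a = -0.644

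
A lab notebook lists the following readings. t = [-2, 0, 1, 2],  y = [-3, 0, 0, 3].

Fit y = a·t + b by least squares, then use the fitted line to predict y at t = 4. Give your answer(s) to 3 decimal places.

Entries of MᵀM: Σt·t = 9, Σt = 1, Σ1 = 4.
And Σt·y = 12, Σy = 0.
Eliminating b: 4·(row 1) − 1·(row 2) gives 35·a = 4·12 − 1·0 = 48, so a = 48/35.
Then b = (0 − 1·(48/35))/4 = -12/35.
At t = 4: ŷ = (48/35)·(4) + (-12/35)·(1) = 36/7.

ŷ = 5.143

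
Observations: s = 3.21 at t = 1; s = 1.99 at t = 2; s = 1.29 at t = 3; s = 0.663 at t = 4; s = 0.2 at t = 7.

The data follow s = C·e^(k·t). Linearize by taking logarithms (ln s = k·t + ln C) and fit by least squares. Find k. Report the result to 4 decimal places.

With ln sᵢ as the transformed response and tᵢ as the regressor:
Σt = 17.0000, Σ(t)² = 79.0000, Σln s = 0.0886, Σt·ln s = -9.6035.
Equations: 79.0000·k + 17.0000·ln C = -9.6035;  17.0000·k + 5·ln C = 0.0886.
Solving (det = 106.0000): k = -0.46721, ln C = 1.60624.

k = -0.4672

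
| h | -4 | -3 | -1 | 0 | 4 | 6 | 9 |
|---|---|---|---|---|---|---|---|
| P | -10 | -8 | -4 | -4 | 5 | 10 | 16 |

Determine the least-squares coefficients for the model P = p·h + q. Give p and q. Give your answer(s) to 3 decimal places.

Setting ∂/∂p … = 0 gives: 159·p + 11·q = 292;  11·p + 7·q = 5.
(Σh·h = 159, Σh = 11, Σ1 = 7, Σh·P = 292, ΣP = 5.)
Eliminating q: 7·(row 1) − 11·(row 2) gives 992·p = 7·292 − 11·5 = 1989, so p = 1989/992.
Then q = (5 − 11·(1989/992))/7 = -2417/992.

p = 2.005, q = -2.436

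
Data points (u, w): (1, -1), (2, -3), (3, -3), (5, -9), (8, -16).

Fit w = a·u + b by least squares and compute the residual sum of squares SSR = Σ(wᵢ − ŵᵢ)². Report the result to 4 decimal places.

SSR = 3.7078

The normal equations are: 103·a + 19·b = -189;  19·a + 5·b = -32.
Determinant 103·5 − 19² = 154.
a = ((-189)·5 − 19·(-32))/154 = -337/154; b = (103·(-32) − 19·(-189))/154 = 295/154.
Residuals: -8/11, -83/154, 127/77, 2/77, -9/22; SSR = 571/154.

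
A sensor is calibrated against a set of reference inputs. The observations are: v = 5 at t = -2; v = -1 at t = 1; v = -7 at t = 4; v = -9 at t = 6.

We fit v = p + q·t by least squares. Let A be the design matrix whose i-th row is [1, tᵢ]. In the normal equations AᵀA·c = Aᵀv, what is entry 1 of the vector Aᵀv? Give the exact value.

Entry 1 ↔ basis 1, so (Aᵀv)_{1} = Σᵢ vᵢ = (1)·(5) + (1)·(-1) + (1)·(-7) + (1)·(-9) = -12.

-12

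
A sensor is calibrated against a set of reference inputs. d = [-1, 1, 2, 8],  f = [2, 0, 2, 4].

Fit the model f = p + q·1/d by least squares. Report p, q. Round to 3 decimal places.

p = 2.126, q = -0.807

Entries of MᵀM: Σ1 = 4, Σ1/d = 5/8, Σ1/d·1/d = 145/64.
For Mᵀf: Σf = 8, Σ1/d·f = -1/2.
Determinant 4·(145/64) − (5/8)² = 555/64.
p = (8·(145/64) − (5/8)·(-1/2))/(555/64) = 236/111; q = (4·(-1/2) − (5/8)·8)/(555/64) = -448/555.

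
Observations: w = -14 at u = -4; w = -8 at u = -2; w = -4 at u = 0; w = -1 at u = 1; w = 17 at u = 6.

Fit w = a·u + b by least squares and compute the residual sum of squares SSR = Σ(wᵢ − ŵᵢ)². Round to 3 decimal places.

Entries of AᵀA: Σu·u = 57, Σu = 1, Σ1 = 5.
For Aᵀw: Σu·w = 173, Σw = -10.
AᵀA·[a, b]ᵀ = Aᵀw becomes [[57, 1]; [1, 5]]·[a, b]ᵀ = [173, -10]ᵀ.
Eliminating b: 5·(row 1) − 1·(row 2) gives 284·a = 5·173 − 1·(-10) = 875, so a = 875/284.
Then b = ((-10) − 1·(875/284))/5 = -743/284.
Residuals: 267/284, 221/284, -393/284, -104/71, 321/284; SSR = 1939/284.

SSR = 6.827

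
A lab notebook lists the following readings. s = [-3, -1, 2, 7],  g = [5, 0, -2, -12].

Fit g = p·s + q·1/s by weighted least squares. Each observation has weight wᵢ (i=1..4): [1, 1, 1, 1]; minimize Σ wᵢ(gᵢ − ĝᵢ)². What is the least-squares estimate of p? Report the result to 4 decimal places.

Setting ∂/∂p … = 0 gives: 63·p + 4·q = -103;  4·p + (2437/1764)·q = -92/21.
(Σwᵢ·s·s = 63, Σwᵢ·s·1/s = 4, Σwᵢ·1/s·1/s = 2437/1764, Σwᵢ·s·g = -103, Σwᵢ·1/s·g = -92/21.)
det = 63·(2437/1764) − 4² = 1989/28.
p = ((-103)·(2437/1764) − 4·(-92/21))/(1989/28) = -12947/7371; q = (63·(-92/21) − 4·(-103))/(1989/28) = 224/117.

p = -1.7565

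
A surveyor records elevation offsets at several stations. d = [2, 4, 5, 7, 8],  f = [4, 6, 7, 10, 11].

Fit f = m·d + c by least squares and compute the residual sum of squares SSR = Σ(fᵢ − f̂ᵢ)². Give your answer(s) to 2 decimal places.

Sums needed: Σd·d = 158, Σd = 26, Σ1 = 5.
Right-hand side: Σd·f = 225, Σf = 38.
AᵀA·[m, c]ᵀ = Aᵀf becomes [[158, 26]; [26, 5]]·[m, c]ᵀ = [225, 38]ᵀ.
Eliminating c: 5·(row 1) − 26·(row 2) gives 114·m = 5·225 − 26·38 = 137, so m = 137/114.
Then c = (38 − 26·(137/114))/5 = 77/57.
Residuals: 14/57, -3/19, -41/114, 9/38, 2/57; SSR = 31/114.

SSR = 0.27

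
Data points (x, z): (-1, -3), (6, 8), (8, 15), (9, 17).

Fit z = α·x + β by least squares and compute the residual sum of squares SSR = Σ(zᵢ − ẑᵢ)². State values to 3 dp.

Entries of AᵀA: Σx·x = 182, Σx = 22, Σ1 = 4.
For Aᵀz: Σx·z = 324, Σz = 37.
So AᵀA·[α, β]ᵀ = Aᵀz: [[182, 22]; [22, 4]]·[α, β]ᵀ = [324, 37]ᵀ.
Eliminating β: 4·(row 1) − 22·(row 2) gives 244·α = 4·324 − 22·37 = 482, so α = 241/122.
Then β = (37 − 22·(241/122))/4 = -197/122.
Residuals: 36/61, -273/122, 99/122, 51/61; SSR = 819/122.

SSR = 6.713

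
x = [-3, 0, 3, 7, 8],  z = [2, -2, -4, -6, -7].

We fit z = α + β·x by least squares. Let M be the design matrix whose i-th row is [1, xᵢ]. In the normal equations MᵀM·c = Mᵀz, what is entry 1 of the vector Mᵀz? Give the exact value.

Entry 1 ↔ basis 1, so (Mᵀz)_{1} = Σᵢ zᵢ = (1)·(2) + (1)·(-2) + (1)·(-4) + (1)·(-6) + (1)·(-7) = -17.

-17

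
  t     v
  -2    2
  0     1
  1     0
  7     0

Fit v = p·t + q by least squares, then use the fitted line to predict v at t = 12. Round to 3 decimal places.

Setting ∂/∂p … = 0 gives: 54·p + 6·q = -4;  6·p + 4·q = 3.
(Σt·t = 54, Σt = 6, Σ1 = 4, Σt·v = -4, Σv = 3.)
Eliminating q: 4·(row 1) − 6·(row 2) gives 180·p = 4·(-4) − 6·3 = -34, so p = -17/90.
Then q = (3 − 6·(-17/90))/4 = 31/30.
At t = 12: v̂ = (-17/90)·(12) + (31/30)·(1) = -37/30.

v̂ = -1.233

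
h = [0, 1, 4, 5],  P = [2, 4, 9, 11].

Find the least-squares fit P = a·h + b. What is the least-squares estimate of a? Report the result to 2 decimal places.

Forming AᵀA = [[42, 10]; [10, 4]] and AᵀP = [95, 26]ᵀ gives AᵀA·[a, b]ᵀ = AᵀP.
Determinant 42·4 − 10² = 68.
a = (95·4 − 10·26)/68 = 30/17; b = (42·26 − 10·95)/68 = 71/34.

a = 1.76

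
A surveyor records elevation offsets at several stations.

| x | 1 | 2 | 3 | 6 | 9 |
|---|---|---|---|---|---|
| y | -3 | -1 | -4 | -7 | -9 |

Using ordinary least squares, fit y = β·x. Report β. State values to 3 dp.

β = -1.069

Entries of MᵀM: Σx·x = 131.
And Σx·y = -140.
MᵀM·[β]ᵀ = Mᵀy becomes [[131]]·[β]ᵀ = [-140]ᵀ.
Hence β = -140 / 131 ≈ -1.0687.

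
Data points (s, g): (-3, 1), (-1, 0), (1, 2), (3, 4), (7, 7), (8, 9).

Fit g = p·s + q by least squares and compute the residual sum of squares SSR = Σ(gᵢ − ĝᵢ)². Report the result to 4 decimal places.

SSR = 4.7155

Setting ∂/∂p … = 0 gives: 133·p + 15·q = 132;  15·p + 6·q = 23.
(Σs·s = 133, Σs = 15, Σ1 = 6, Σs·g = 132, Σg = 23.)
Determinant 133·6 − 15² = 573.
p = (132·6 − 15·23)/573 = 149/191; q = (133·23 − 15·132)/573 = 1079/573.
Residuals: 835/573, -632/573, -380/573, -128/573, -197/573, 502/573; SSR = 2702/573.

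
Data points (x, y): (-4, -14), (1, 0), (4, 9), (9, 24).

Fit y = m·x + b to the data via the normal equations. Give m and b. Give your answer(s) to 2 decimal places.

Entries of AᵀA: Σx·x = 114, Σx = 10, Σ1 = 4.
And Σx·y = 308, Σy = 19.
Δ = 114·4 − 10² = 356.
m = (308·4 − 10·19)/356 = 521/178; b = (114·19 − 10·308)/356 = -457/178.

m = 2.93, b = -2.57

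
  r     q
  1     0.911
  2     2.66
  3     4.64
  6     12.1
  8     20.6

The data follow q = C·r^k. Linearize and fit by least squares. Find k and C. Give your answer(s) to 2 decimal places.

Let Y = ln q. Fitting Y = k·ln r + ln C by least squares:
Sums: Σln r = 5.6630, Σ(ln r)² = 9.2219, Σln q = 7.9383, Σln r·ln q = 13.1223.
Normal system: [[9.2219, 5.6630]; [5.6630, 5]]·[k, ln C]ᵀ = [13.1223, 7.9383]ᵀ.
Solving (det = 14.0403): k = 1.47128, ln C = -0.07869, so C = exp(-0.07869) = 0.92432.

k = 1.47, C = 0.92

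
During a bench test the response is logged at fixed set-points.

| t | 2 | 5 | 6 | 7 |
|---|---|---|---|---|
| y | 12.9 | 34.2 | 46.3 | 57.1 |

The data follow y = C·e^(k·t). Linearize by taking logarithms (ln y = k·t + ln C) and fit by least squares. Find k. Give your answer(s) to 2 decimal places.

k = 0.30

Linearized form: ln y = k·t + ln C. From the 4 transformed points,
Σt = 20.0000, Σ(t)² = 114.0000, Σln y = 13.9694, Σt·ln y = 74.1001.
Equations: 114.0000·k + 20.0000·ln C = 74.1001;  20.0000·k + 4·ln C = 13.9694.
Solving (det = 56.0000): k = 0.30379, ln C = 1.97340.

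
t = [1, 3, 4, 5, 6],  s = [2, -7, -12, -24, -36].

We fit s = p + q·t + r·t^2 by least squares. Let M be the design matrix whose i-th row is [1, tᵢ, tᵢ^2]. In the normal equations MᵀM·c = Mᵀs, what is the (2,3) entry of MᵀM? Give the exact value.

433

Row 2 ↔ basis t, column 3 ↔ basis t^2, so (MᵀM)_{2,3} = Σᵢ (t)·(t^2) = (1)·(1) + (3)·(9) + (4)·(16) + (5)·(25) + (6)·(36) = 433.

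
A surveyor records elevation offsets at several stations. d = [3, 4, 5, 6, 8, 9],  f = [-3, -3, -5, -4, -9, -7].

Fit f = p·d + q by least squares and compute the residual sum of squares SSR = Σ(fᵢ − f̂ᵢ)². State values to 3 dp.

SSR = 7.068

Normal-equation sums: Σd·d = 231, Σd = 35, Σ1 = 6.
Moment sums: Σd·f = -205, Σf = -31.
det = 231·6 − 35² = 161.
p = ((-205)·6 − 35·(-31))/161 = -145/161; q = (231·(-31) − 35·(-205))/161 = 2/23.
Residuals: -62/161, 83/161, -94/161, 212/161, -303/161, 164/161; SSR = 1138/161.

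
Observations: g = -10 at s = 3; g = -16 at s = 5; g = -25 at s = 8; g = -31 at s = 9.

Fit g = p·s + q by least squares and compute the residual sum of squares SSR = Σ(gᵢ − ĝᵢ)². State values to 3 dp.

The normal system AᵀA·[p, q]ᵀ = Aᵀg is [[179, 25]; [25, 4]]·[p, q]ᵀ = [-589, -82]ᵀ.
Eliminating q: 4·(row 1) − 25·(row 2) gives 91·p = 4·(-589) − 25·(-82) = -306, so p = -306/91.
Then q = ((-82) − 25·(-306/91))/4 = 47/91.
Residuals: -3/7, 27/91, 18/13, -114/91; SSR = 342/91.

SSR = 3.758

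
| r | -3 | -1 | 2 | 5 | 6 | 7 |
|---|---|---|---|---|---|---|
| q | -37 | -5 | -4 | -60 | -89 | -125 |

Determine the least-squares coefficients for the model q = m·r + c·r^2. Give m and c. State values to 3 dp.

m = 3.257, c = -3.019

Entries of XᵀX: Σr·r = 124, Σr·r^2 = 664, Σr^2·r^2 = 4420.
Moment sums: Σr·q = -1601, Σr^2·q = -11183.
XᵀX·[m, c]ᵀ = Xᵀq becomes [[124, 664]; [664, 4420]]·[m, c]ᵀ = [-1601, -11183]ᵀ.
Δ = 124·4420 − 664² = 107184.
m = ((-1601)·4420 − 664·(-11183))/107184 = 29091/8932; c = (124·(-11183) − 664·(-1601))/107184 = -26969/8932.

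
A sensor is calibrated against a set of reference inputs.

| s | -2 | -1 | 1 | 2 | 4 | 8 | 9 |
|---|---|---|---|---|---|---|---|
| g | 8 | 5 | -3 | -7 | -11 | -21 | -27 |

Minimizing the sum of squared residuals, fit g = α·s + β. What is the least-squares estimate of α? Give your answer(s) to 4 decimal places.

α = -3.0093

Normal-equation sums: Σs·s = 171, Σs = 21, Σ1 = 7.
For Mᵀg: Σs·g = -493, Σg = -56.
So MᵀM·[α, β]ᵀ = Mᵀg: [[171, 21]; [21, 7]]·[α, β]ᵀ = [-493, -56]ᵀ.
det = 171·7 − 21² = 756.
α = ((-493)·7 − 21·(-56))/756 = -325/108; β = (171·(-56) − 21·(-493))/756 = 37/36.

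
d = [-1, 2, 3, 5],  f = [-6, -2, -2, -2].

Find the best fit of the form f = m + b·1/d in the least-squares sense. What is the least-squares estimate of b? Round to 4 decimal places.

b = 2.8792

The normal system XᵀX·[m, b]ᵀ = Xᵀf is [[4, 1/30]; [1/30, 1261/900]]·[m, b]ᵀ = [-12, 59/15]ᵀ.
Determinant 4·(1261/900) − (1/30)² = 1681/300.
m = ((-12)·(1261/900) − (1/30)·(59/15))/(1681/300) = -15250/5043; b = (4·(59/15) − (1/30)·(-12))/(1681/300) = 4840/1681.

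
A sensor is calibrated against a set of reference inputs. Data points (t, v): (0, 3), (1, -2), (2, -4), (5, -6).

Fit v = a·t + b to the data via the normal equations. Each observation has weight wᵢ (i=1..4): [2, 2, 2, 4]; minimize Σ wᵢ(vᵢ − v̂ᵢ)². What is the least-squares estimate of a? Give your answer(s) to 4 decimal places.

With design matrix X, XᵀWX = [[110, 26]; [26, 10]] and XᵀWv = [-140, -30]ᵀ.
Eliminating b: 10·(row 1) − 26·(row 2) gives 424·a = 10·(-140) − 26·(-30) = -620, so a = -155/106.
Then b = ((-30) − 26·(-155/106))/10 = 85/106.

a = -1.4623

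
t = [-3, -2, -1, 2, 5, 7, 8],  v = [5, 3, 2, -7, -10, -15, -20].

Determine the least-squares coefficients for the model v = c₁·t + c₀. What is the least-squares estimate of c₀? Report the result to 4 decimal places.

With design matrix X, XᵀX = [[156, 16]; [16, 7]] and Xᵀv = [-352, -42]ᵀ.
det = 156·7 − 16² = 836.
c₁ = ((-352)·7 − 16·(-42))/836 = -448/209; c₀ = (156·(-42) − 16·(-352))/836 = -230/209.

c₀ = -1.1005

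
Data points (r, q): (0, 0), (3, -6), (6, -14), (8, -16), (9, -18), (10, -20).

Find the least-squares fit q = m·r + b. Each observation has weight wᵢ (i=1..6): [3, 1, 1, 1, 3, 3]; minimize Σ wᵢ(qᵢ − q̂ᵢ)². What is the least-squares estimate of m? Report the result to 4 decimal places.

Normal-equation sums: Σwᵢ·r·r = 652, Σwᵢ·r = 74, Σwᵢ·1 = 12.
For MᵀWq: Σwᵢ·r·q = -1316, Σwᵢ·q = -150.
So MᵀWM·[m, b]ᵀ = MᵀWq: [[652, 74]; [74, 12]]·[m, b]ᵀ = [-1316, -150]ᵀ.
det = 652·12 − 74² = 2348.
m = ((-1316)·12 − 74·(-150))/2348 = -1173/587; b = (652·(-150) − 74·(-1316))/2348 = -104/587.

m = -1.9983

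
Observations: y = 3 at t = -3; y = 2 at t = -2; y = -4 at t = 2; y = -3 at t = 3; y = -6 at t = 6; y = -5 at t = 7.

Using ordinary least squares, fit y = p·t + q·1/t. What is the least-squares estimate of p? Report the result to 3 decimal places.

p = -0.758

With design matrix A, AᵀA = [[111, 6]; [6, 151/196]] and Aᵀy = [-101, -47/7]ᵀ.
Δ = 111·(151/196) − 6² = 9705/196.
p = ((-101)·(151/196) − 6·(-47/7))/(9705/196) = -1471/1941; q = (111·(-47/7) − 6·(-101))/(9705/196) = -1820/647.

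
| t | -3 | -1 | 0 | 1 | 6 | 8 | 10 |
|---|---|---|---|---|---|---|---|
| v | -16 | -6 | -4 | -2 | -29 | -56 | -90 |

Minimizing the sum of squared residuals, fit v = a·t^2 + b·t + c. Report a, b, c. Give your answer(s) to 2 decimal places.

Normal-equation sums: Σt^2·t^2 = 15475, Σt^2·t = 1701, Σt^2 = 211, Σt·t = 211, Σt = 21, Σ1 = 7.
Moment sums: Σt^2·v = -13780, Σt·v = -1470, Σv = -203.
Inverting the 3×3 Gram matrix, [a, b, c]ᵀ = [-187495/182328, 97433/60776, -256387/91164]ᵀ.

a = -1.03, b = 1.60, c = -2.81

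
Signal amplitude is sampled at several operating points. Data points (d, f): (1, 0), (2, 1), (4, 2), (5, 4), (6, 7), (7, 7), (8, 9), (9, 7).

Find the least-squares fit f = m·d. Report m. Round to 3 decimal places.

The normal system MᵀM·[m]ᵀ = Mᵀf is [[276]]·[m]ᵀ = [256]ᵀ.
Hence m = 256 / 276 ≈ 0.927536.

m = 0.928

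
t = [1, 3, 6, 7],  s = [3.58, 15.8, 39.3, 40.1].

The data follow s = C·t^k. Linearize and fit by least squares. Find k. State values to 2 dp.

k = 1.28

With ln sᵢ as the transformed response and ln tᵢ as the regressor:
Σln t = 4.8363, Σ(ln t)² = 8.2039, Σln s = 11.3980, Σln t·ln s = 16.7932.
Equations: 8.2039·k + 4.8363·ln C = 16.7932;  4.8363·k + 4·ln C = 11.3980.
Slope k = (n·Σln t·ln s − Σln t·Σln s)/(n·Σ(ln t)² − (Σln t)²) = (4·16.7932 − 4.8363·11.3980)/9.4260 = 1.27827; ln C = (Σln s − k·Σln t)/n = 1.30397.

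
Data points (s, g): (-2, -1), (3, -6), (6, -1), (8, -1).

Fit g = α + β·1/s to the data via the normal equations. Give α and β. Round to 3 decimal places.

Normal-equation sums: Σ1 = 4, Σ1/s = 1/8, Σ1/s·1/s = 233/576.
Right-hand side: Σg = -9, Σ1/s·g = -43/24.
Determinant 4·(233/576) − (1/8)² = 923/576.
α = ((-9)·(233/576) − (1/8)·(-43/24))/(923/576) = -1968/923; β = (4·(-43/24) − (1/8)·(-9))/(923/576) = -3480/923.

α = -2.132, β = -3.770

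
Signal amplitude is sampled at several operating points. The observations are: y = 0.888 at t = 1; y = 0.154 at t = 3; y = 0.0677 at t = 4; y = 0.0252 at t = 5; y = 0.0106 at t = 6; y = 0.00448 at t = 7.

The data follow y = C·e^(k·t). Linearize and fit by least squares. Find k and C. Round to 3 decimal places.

Let Y = ln y. Fitting Y = k·t + ln C by least squares:
Σt = 26.0000, Σ(t)² = 136.0000, Σln y = -18.3182, Σt·ln y = -100.0448.
Normal system: [[136.0000, 26.0000]; [26.0000, 6]]·[k, ln C]ᵀ = [-100.0448, -18.3182]ᵀ.
Δ = 136.0000·6 − (26.0000)² = 140.0000; k = (-100.0448·6 − 26.0000·-18.3182)/140.0000 = -0.88568, ln C = (136.0000·-18.3182 − 26.0000·-100.0448)/140.0000 = 0.78492, so C = exp(0.78492) = 2.19223.

k = -0.886, C = 2.192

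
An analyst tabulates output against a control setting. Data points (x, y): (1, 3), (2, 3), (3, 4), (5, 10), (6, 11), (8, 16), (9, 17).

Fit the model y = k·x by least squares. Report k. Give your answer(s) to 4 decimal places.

k = 1.9000

The normal system MᵀM·[k]ᵀ = Mᵀy is [[220]]·[k]ᵀ = [418]ᵀ.
Hence k = 418 / 220 ≈ 1.9.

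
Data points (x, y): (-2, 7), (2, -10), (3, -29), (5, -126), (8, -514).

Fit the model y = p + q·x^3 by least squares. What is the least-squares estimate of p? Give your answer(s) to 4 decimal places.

Compute the Gram sums: Σ1 = 5, Σx^3 = 664, Σx^3·x^3 = 278626.
Right-hand side: Σy = -672, Σx^3·y = -279837.
AᵀA·[p, q]ᵀ = Aᵀy becomes [[5, 664]; [664, 278626]]·[p, q]ᵀ = [-672, -279837]ᵀ.
Determinant 5·278626 − 664² = 952234.
p = ((-672)·278626 − 664·(-279837))/952234 = -712452/476117; q = (5·(-279837) − 664·(-672))/952234 = -952977/952234.

p = -1.4964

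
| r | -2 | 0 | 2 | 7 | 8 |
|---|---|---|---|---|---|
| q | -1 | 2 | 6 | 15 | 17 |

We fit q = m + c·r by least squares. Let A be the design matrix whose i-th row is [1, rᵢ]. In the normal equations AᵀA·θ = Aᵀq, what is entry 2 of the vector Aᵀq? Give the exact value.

255

Entry 2 ↔ basis r, so (Aᵀq)_{2} = Σᵢ (r)·qᵢ = (-2)·(-1) + (0)·(2) + (2)·(6) + (7)·(15) + (8)·(17) = 255.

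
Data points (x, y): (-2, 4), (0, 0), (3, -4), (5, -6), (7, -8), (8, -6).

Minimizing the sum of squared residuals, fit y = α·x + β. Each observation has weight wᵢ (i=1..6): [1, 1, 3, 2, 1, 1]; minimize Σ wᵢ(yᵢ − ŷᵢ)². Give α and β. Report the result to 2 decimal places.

α = -1.09, β = 0.08

Entries of MᵀWM: Σwᵢ·x·x = 194, Σwᵢ·x = 32, Σwᵢ·1 = 9.
And Σwᵢ·x·y = -208, Σwᵢ·y = -34.
Normal equations: [[194, 32]; [32, 9]]·[α, β]ᵀ = [-208, -34]ᵀ.
Eliminating β: 9·(row 1) − 32·(row 2) gives 722·α = 9·(-208) − 32·(-34) = -784, so α = -392/361.
Then β = ((-34) − 32·(-392/361))/9 = 30/361.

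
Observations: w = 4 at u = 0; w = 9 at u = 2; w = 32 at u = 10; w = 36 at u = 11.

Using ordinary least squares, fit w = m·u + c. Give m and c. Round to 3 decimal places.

m = 2.892, c = 3.620

From the data, Σu·u = 225, Σu = 23, Σ1 = 4.
And Σu·w = 734, Σw = 81.
Δ = 225·4 − 23² = 371.
m = (734·4 − 23·81)/371 = 1073/371; c = (225·81 − 23·734)/371 = 1343/371.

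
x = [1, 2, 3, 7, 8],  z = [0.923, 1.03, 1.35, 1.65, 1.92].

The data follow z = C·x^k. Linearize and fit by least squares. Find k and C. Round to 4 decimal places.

k = 0.3463, C = 0.8849

Let Y = ln z. Fitting Y = k·ln x + ln C by least squares:
Σln x = 5.8171, Σ(ln x)² = 9.7980, Σln z = 1.4026, Σln x·ln z = 2.6811.
Equations: 9.7980·k + 5.8171·ln C = 2.6811;  5.8171·k + 5·ln C = 1.4026.
Δ = 9.7980·5 − (5.8171)² = 15.1514; k = (2.6811·5 − 5.8171·1.4026)/15.1514 = 0.34626, ln C = (9.7980·1.4026 − 5.8171·2.6811)/15.1514 = -0.12232, so C = exp(-0.12232) = 0.88487.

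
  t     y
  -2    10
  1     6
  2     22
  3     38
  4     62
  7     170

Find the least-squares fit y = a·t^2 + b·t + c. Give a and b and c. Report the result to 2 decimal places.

a = 3.04, b = 2.63, c = 2.66

Normal-equation sums: Σt^2·t^2 = 2771, Σt^2·t = 435, Σt^2 = 83, Σt·t = 83, Σt = 15, Σ1 = 6.
Moment sums: Σt^2·y = 9798, Σt·y = 1582, Σy = 308.
Solving the 3×3 system (Gaussian elimination) gives a = 277/91, b = 239/91, c = 242/91.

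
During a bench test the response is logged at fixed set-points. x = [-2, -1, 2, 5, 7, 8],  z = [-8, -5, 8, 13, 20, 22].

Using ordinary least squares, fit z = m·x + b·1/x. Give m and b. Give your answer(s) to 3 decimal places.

m = 2.716, b = 3.115

Entries of AᵀA: Σx·x = 147, Σx·1/x = 6, Σ1/x·1/x = 123561/78400.
Right-hand side: Σx·z = 418, Σ1/x·z = 2969/140.
So AᵀA·[m, b]ᵀ = Aᵀz: [[147, 6]; [6, 123561/78400]]·[m, b]ᵀ = [418, 2969/140]ᵀ.
Eliminating b: (123561/78400)·(row 1) − 6·(row 2) gives (313083/1600)·m = (123561/78400)·418 − 6·(2969/140) = 20836329/39200, so m = 13890886/5113689.
Then b = ((2969/140) − 6·(13890886/5113689))/(123561/78400) = 325040/104361.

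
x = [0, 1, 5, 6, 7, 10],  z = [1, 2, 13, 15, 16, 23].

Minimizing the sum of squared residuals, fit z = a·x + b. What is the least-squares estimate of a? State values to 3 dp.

a = 2.268

Normal-equation sums: Σx·x = 211, Σx = 29, Σ1 = 6.
Moment sums: Σx·z = 499, Σz = 70.
So MᵀM·[a, b]ᵀ = Mᵀz: [[211, 29]; [29, 6]]·[a, b]ᵀ = [499, 70]ᵀ.
det = 211·6 − 29² = 425.
a = (499·6 − 29·70)/425 = 964/425; b = (211·70 − 29·499)/425 = 299/425.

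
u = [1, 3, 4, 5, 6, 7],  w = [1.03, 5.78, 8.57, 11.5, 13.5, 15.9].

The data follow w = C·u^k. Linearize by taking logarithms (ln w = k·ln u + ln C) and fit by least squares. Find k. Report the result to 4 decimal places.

k = 1.4256

Linearized form: ln w = k·ln u + ln C. From the 6 transformed points,
Σln u = 7.8320, Σ(ln u)² = 12.7160, Σln w = 11.7436, Σln u·ln w = 18.8827.
Equations: 12.7160·k + 7.8320·ln C = 18.8827;  7.8320·k + 6·ln C = 11.7436.
Δ = 12.7160·6 − (7.8320)² = 14.9557; k = (18.8827·6 − 7.8320·11.7436)/14.9557 = 1.42558, ln C = (12.7160·11.7436 − 7.8320·18.8827)/14.9557 = 0.09640.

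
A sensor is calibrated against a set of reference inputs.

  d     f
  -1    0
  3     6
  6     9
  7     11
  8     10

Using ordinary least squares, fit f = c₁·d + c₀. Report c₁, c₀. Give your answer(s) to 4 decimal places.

c₁ = 1.1917, c₀ = 1.7180

The normal equations are: 159·c₁ + 23·c₀ = 229;  23·c₁ + 5·c₀ = 36.
Eliminating c₀: 5·(row 1) − 23·(row 2) gives 266·c₁ = 5·229 − 23·36 = 317, so c₁ = 317/266.
Then c₀ = (36 − 23·(317/266))/5 = 457/266.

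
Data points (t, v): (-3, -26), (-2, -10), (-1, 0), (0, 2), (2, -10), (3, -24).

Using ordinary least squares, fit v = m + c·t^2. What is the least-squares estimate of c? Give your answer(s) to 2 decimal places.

c = -3.05

Entries of XᵀX: Σ1 = 6, Σt^2 = 27, Σt^2·t^2 = 195.
Right-hand side: Σv = -68, Σt^2·v = -530.
XᵀX·[m, c]ᵀ = Xᵀv becomes [[6, 27]; [27, 195]]·[m, c]ᵀ = [-68, -530]ᵀ.
det = 6·195 − 27² = 441.
m = ((-68)·195 − 27·(-530))/441 = 50/21; c = (6·(-530) − 27·(-68))/441 = -64/21.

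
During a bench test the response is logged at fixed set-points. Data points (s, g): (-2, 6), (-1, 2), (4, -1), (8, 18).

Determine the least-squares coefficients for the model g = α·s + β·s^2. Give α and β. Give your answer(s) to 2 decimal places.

α = -2.17, β = 0.55

MᵀM·[α, β]ᵀ = Mᵀg reads: 85·α + 567·β = 126;  567·α + 4369·β = 1162.
(Σs·s = 85, Σs·s^2 = 567, Σs^2·s^2 = 4369, Σs·g = 126, Σs^2·g = 1162.)
Eliminating β: 4369·(row 1) − 567·(row 2) gives 49876·α = 4369·126 − 567·1162 = -108360, so α = -27090/12469.
Then β = (1162 − 567·(-27090/12469))/4369 = 6832/12469.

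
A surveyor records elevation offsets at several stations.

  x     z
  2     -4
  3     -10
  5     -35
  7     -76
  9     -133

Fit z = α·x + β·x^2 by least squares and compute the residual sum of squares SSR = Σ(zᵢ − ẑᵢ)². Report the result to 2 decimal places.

Sums needed: Σx·x = 168, Σx·x^2 = 1232, Σx^2·x^2 = 9684.
Moment sums: Σx·z = -1942, Σx^2·z = -15478.
Determinant 168·9684 − 1232² = 109088.
α = ((-1942)·9684 − 1232·(-15478))/109088 = 32821/13636; β = (168·(-15478) − 1232·(-1942))/109088 = -1855/974.
Residuals: -8153/6818, -1093/13636, 7885/13636, 921/1948, -5407/13636; SSR = 14669/6818.

SSR = 2.15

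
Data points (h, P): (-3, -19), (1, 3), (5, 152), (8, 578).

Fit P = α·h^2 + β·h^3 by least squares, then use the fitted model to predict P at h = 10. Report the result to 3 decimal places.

P̂ = 1104.285

Normal-equation sums: Σh^2·h^2 = 4803, Σh^2·h^3 = 35651, Σh^3·h^3 = 278499.
Right-hand side: Σh^2·P = 40624, Σh^3·P = 315452.
So XᵀX·[α, β]ᵀ = XᵀP: [[4803, 35651]; [35651, 278499]]·[α, β]ᵀ = [40624, 315452]ᵀ.
Δ = 4803·278499 − 35651² = 66636896.
α = (40624·278499 − 35651·315452)/66636896 = 16891031/16659224; β = (4803·315452 − 35651·40624)/66636896 = 16707433/16659224.
At h = 10: P̂ = (16891031/16659224)·(100) + (16707433/16659224)·(1000) = 4599134025/4164806.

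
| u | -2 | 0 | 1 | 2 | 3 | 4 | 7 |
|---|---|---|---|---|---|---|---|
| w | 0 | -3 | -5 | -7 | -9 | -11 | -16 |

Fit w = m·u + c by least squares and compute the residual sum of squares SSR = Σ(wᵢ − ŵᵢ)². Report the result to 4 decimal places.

From the data, Σu·u = 83, Σu = 15, Σ1 = 7.
Right-hand side: Σu·w = -202, Σw = -51.
Δ = 83·7 − 15² = 356.
m = ((-202)·7 − 15·(-51))/356 = -649/356; c = (83·(-51) − 15·(-202))/356 = -1203/356.
Residuals: -95/356, 135/356, 18/89, 9/356, -27/178, -117/356, 25/178; SSR = 145/356.

SSR = 0.4073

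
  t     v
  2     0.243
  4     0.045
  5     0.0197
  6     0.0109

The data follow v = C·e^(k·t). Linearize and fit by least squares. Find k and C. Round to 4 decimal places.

k = -0.7880, C = 1.1148

Let Y = ln v. Fitting Y = k·t + ln C by least squares:
Over the data: Σt = 17.0000, Σ(t)² = 81.0000, Σln v = -12.9619, Σt·ln v = -61.9834.
Normal system: [[81.0000, 17.0000]; [17.0000, 4]]·[k, ln C]ᵀ = [-61.9834, -12.9619]ᵀ.
Solving (det = 35.0000): k = -0.78803, ln C = 0.10864, so C = exp(0.10864) = 1.11477.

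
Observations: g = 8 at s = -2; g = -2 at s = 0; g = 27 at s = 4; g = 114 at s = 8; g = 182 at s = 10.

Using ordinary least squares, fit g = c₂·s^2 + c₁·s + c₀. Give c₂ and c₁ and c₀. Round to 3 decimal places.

c₂ = 1.901, c₁ = -0.711, c₀ = -1.327

With design matrix M, MᵀM = [[14368, 1568, 184]; [1568, 184, 20]; [184, 20, 5]] and Mᵀg = [25960, 2824, 329]ᵀ.
Solving the 3×3 system (Gaussian elimination) gives c₂ = 559/294, c₁ = -209/294, c₀ = -65/49.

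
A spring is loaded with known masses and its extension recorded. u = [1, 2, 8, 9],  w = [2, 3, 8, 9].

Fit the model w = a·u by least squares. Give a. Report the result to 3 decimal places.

a = 1.020

Entries of AᵀA: Σu·u = 150.
Right-hand side: Σu·w = 153.
AᵀA·[a]ᵀ = Aᵀw becomes [[150]]·[a]ᵀ = [153]ᵀ.
Hence a = 153 / 150 ≈ 1.02.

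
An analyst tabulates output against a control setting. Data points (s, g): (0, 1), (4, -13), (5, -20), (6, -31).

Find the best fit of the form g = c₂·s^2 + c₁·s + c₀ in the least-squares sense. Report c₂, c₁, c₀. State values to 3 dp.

From the data, Σs^2·s^2 = 2177, Σs^2·s = 405, Σs^2 = 77, Σs·s = 77, Σs = 15, Σ1 = 4.
And Σs^2·g = -1824, Σs·g = -338, Σg = -63.
Solving the 3×3 system (Gaussian elimination) gives c₂ = -855/902, c₁ = 367/902, c₀ = 438/451.

c₂ = -0.948, c₁ = 0.407, c₀ = 0.971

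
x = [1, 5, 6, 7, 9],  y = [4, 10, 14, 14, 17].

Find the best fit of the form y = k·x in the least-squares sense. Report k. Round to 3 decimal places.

With design matrix M, MᵀM = [[192]] and Mᵀy = [389]ᵀ.
Hence k = 389 / 192 ≈ 2.02604.

k = 2.026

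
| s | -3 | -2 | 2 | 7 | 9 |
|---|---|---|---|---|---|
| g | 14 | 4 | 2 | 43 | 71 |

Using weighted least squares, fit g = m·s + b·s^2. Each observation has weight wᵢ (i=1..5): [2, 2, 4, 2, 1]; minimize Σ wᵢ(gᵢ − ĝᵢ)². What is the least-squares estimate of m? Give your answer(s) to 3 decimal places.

m = -1.059

Sums needed: Σwᵢ·s·s = 221, Σwᵢ·s·s^2 = 1377, Σwᵢ·s^2·s^2 = 11621.
Moment sums: Σwᵢ·s·g = 1157, Σwᵢ·s^2·g = 10281.
det = 221·11621 − 1377² = 672112.
m = (1157·11621 − 1377·10281)/672112 = -44465/42007; b = (221·10281 − 1377·1157)/672112 = 2496/2471.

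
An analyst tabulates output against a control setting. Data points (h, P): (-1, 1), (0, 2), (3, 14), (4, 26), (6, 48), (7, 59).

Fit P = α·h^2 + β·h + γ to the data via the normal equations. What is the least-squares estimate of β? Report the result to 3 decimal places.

Forming XᵀX = [[4035, 649, 111]; [649, 111, 19]; [111, 19, 6]] and XᵀP = [5162, 846, 150]ᵀ gives XᵀX·[α, β, γ]ᵀ = XᵀP.
Row-reducing yields α = 35/39, β = 133/65, γ = 374/195.

β = 2.046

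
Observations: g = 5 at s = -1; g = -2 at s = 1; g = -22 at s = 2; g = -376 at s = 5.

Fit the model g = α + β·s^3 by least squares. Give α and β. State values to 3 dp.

α = 1.717, β = -3.022

Normal-equation sums: Σ1 = 4, Σs^3 = 133, Σs^3·s^3 = 15691.
Right-hand side: Σg = -395, Σs^3·g = -47183.
Eliminating β: 15691·(row 1) − 133·(row 2) gives 45075·α = 15691·(-395) − 133·(-47183) = 77394, so α = 25798/15025.
Then β = ((-47183) − 133·(25798/15025))/15691 = -45399/15025.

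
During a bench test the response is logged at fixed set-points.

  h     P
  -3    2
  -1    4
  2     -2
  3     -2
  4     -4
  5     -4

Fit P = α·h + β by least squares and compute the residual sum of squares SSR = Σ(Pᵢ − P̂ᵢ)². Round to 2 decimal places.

Compute the Gram sums: Σh·h = 64, Σh = 10, Σ1 = 6.
Moment sums: Σh·P = -56, ΣP = -6.
Eliminating β: 6·(row 1) − 10·(row 2) gives 284·α = 6·(-56) − 10·(-6) = -276, so α = -69/71.
Then β = ((-6) − 10·(-69/71))/6 = 44/71.
Residuals: -109/71, 171/71, -48/71, 21/71, -52/71, 17/71; SSR = 660/71.

SSR = 9.30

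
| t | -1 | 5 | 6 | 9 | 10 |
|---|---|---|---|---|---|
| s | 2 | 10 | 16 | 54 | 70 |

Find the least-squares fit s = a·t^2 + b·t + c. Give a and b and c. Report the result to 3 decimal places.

a = 1.005, b = -2.865, c = -1.812

With design matrix A, AᵀA = [[18483, 2069, 243]; [2069, 243, 29]; [243, 29, 5]] and Aᵀs = [12202, 1330, 152]ᵀ.
Solving the 3×3 system (Gaussian elimination) gives a = 2367/2356, b = -114737/40052, c = -18140/10013.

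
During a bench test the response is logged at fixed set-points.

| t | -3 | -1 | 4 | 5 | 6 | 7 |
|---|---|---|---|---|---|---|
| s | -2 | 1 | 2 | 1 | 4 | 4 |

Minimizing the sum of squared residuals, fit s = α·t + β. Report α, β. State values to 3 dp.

Setting ∂/∂α … = 0 gives: 136·α + 18·β = 70;  18·α + 6·β = 10.
(Σt·t = 136, Σt = 18, Σ1 = 6, Σt·s = 70, Σs = 10.)
Δ = 136·6 − 18² = 492.
α = (70·6 − 18·10)/492 = 20/41; β = (136·10 − 18·70)/492 = 25/123.

α = 0.488, β = 0.203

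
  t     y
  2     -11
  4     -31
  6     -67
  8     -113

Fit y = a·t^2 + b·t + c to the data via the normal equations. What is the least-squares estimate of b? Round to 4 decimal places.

Compute the Gram sums: Σt^2·t^2 = 5664, Σt^2·t = 800, Σt^2 = 120, Σt·t = 120, Σt = 20, Σ1 = 4.
Right-hand side: Σt^2·y = -10184, Σt·y = -1452, Σy = -222.
Inverting the 3×3 Gram matrix, [a, b, c]ᵀ = [-13/8, -17/20, -5/2]ᵀ.

b = -0.8500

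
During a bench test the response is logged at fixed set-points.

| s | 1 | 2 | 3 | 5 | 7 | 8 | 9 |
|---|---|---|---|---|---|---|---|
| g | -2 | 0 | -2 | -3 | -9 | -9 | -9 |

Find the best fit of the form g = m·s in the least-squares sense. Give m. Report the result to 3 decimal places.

m = -1.026

Compute the Gram sums: Σs·s = 233.
Right-hand side: Σs·g = -239.
Normal equations: [[233]]·[m]ᵀ = [-239]ᵀ.
Hence m = -239 / 233 ≈ -1.02575.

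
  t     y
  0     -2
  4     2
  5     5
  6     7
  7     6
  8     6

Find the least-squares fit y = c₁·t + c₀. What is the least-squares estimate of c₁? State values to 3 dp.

c₁ = 1.125

Sums needed: Σt·t = 190, Σt = 30, Σ1 = 6.
Moment sums: Σt·y = 165, Σy = 24.
So AᵀA·[c₁, c₀]ᵀ = Aᵀy: [[190, 30]; [30, 6]]·[c₁, c₀]ᵀ = [165, 24]ᵀ.
Δ = 190·6 − 30² = 240.
c₁ = (165·6 − 30·24)/240 = 9/8; c₀ = (190·24 − 30·165)/240 = -13/8.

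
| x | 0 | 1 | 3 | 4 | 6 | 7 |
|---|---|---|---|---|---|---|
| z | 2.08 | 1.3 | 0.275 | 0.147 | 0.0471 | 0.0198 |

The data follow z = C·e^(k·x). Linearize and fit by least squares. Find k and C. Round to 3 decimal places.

k = -0.664, C = 2.208

With ln zᵢ as the transformed response and xᵢ as the regressor:
Σx = 21.0000, Σ(x)² = 111.0000, Σln z = -9.1911, Σx·ln z = -57.0673.
Equations: 111.0000·k + 21.0000·ln C = -57.0673;  21.0000·k + 6·ln C = -9.1911.
Solving (det = 225.0000): k = -0.66396, ln C = 0.79199, so C = exp(0.79199) = 2.20778.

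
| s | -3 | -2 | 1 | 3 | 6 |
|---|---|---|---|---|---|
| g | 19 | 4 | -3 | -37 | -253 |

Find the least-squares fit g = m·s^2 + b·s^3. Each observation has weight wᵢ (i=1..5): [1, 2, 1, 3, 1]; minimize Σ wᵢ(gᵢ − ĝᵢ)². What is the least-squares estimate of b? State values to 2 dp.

Normal-equation sums: Σwᵢ·s^2·s^2 = 1653, Σwᵢ·s^2·s^3 = 8199, Σwᵢ·s^3·s^3 = 49701.
Right-hand side: Σwᵢ·s^2·g = -9907, Σwᵢ·s^3·g = -58225.
Normal equations: [[1653, 8199]; [8199, 49701]]·[m, b]ᵀ = [-9907, -58225]ᵀ.
Eliminating b: 49701·(row 1) − 8199·(row 2) gives 14932152·m = 49701·(-9907) − 8199·(-58225) = -15001032, so m = -625043/622173.
Then b = ((-58225) − 8199·(-625043/622173))/49701 = -625768/622173.

b = -1.01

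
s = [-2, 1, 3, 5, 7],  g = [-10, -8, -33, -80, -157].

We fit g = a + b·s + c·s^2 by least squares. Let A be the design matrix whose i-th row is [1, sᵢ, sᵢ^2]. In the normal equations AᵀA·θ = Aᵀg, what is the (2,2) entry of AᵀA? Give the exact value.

88

Row 2 ↔ basis s, column 2 ↔ basis s, so (AᵀA)_{2,2} = Σᵢ (s)·(s) = (-2)·(-2) + (1)·(1) + (3)·(3) + (5)·(5) + (7)·(7) = 88.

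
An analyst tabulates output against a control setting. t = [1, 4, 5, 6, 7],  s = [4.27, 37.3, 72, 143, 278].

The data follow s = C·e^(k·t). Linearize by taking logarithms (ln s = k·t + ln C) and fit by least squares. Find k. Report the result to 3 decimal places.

k = 0.697

Taking logs, ln s = k·t + ln C, so regress ln s on t.
AᵀA = [[127.0000, 23.0000]; [23.0000, 5]], rhs = [106.4813, 19.9377]ᵀ  (here Σt = 23.0000, Σ(t)² = 127.0000, Σln s = 19.9377, Σt·ln s = 106.4813).
Solving (det = 106.0000): k = 0.69659, ln C = 0.78323.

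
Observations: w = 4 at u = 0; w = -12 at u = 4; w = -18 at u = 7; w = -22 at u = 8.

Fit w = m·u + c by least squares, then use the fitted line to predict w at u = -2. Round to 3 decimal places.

From the data, Σu·u = 129, Σu = 19, Σ1 = 4.
For Xᵀw: Σu·w = -350, Σw = -48.
So XᵀX·[m, c]ᵀ = Xᵀw: [[129, 19]; [19, 4]]·[m, c]ᵀ = [-350, -48]ᵀ.
Δ = 129·4 − 19² = 155.
m = ((-350)·4 − 19·(-48))/155 = -488/155; c = (129·(-48) − 19·(-350))/155 = 458/155.
At u = -2: ŵ = (-488/155)·(-2) + (458/155)·(1) = 1434/155.

ŵ = 9.252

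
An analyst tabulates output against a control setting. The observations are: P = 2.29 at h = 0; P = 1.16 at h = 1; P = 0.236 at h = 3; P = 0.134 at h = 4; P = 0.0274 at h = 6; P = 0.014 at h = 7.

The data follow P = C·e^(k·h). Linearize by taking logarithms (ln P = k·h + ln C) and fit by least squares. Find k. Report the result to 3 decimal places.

With ln Pᵢ as the transformed response and hᵢ as the regressor:
Σh = 21.0000, Σ(h)² = 111.0000, Σln P = -10.3428, Σh·ln P = -63.6872.
Equations: 111.0000·k + 21.0000·ln C = -63.6872;  21.0000·k + 6·ln C = -10.3428.
Slope k = (n·Σh·ln P − Σh·Σln P)/(n·Σ(h)² − (Σh)²) = (6·-63.6872 − 21.0000·-10.3428)/225.0000 = -0.73300; ln C = (Σln P − k·Σh)/n = 0.84170.

k = -0.733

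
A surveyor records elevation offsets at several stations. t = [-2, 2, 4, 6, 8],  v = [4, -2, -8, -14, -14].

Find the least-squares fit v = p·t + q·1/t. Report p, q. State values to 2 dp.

p = -1.99, q = 1.47

Compute the Gram sums: Σt·t = 124, Σt·1/t = 5, Σ1/t·1/t = 349/576.
Right-hand side: Σt·v = -240, Σ1/t·v = -109/12.
MᵀM·[p, q]ᵀ = Mᵀv becomes [[124, 5]; [5, 349/576]]·[p, q]ᵀ = [-240, -109/12]ᵀ.
Determinant 124·(349/576) − 5² = 7219/144.
p = ((-240)·(349/576) − 5·(-109/12))/(7219/144) = -14400/7219; q = (124·(-109/12) − 5·(-240))/(7219/144) = 10608/7219.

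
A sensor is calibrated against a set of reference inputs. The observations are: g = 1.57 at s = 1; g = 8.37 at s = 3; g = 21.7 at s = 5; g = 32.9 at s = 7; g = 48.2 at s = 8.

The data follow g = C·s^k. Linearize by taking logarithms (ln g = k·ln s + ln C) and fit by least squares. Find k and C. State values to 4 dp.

k = 1.6222, C = 1.5217

Taking logs, ln g = k·ln s + ln C, so regress ln g on ln s.
Σln s = 6.7334, Σ(ln s)² = 11.9079, Σln g = 13.0219, Σln s·ln g = 22.1435.
Equations: 11.9079·k + 6.7334·ln C = 22.1435;  6.7334·k + 5·ln C = 13.0219.
Solving (det = 14.2007): k = 1.62216, ln C = 0.41984, so C = exp(0.41984) = 1.52171.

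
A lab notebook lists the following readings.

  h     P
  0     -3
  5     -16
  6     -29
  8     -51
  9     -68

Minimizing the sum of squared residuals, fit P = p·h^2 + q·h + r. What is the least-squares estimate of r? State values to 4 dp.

Setting ∂/∂p … = 0 gives: 12578·p + 1582·q + 206·r = -10216;  1582·p + 206·q + 28·r = -1274;  206·p + 28·q + 5·r = -167.
(Σh^2·h^2 = 12578, Σh^2·h = 1582, Σh^2 = 206, Σh·h = 206, Σh = 28, Σ1 = 5, Σh^2·P = -10216, Σh·P = -1274, ΣP = -167.)
Row-reducing yields p = -247/231, q = 80/33, r = -225/77.

r = -2.9221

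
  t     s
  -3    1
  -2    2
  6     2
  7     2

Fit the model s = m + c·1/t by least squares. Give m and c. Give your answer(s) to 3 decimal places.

The normal equations are: 4·m + (-11/21)·c = 7;  (-11/21)·m + (361/882)·c = -5/7.
Determinant 4·(361/882) − (-11/21)² = 601/441.
m = (7·(361/882) − (-11/21)·(-5/7))/(601/441) = 2197/1202; c = (4·(-5/7) − (-11/21)·7)/(601/441) = 357/601.

m = 1.828, c = 0.594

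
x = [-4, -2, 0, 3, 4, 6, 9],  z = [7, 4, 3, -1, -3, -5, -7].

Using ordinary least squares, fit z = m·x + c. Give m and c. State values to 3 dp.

m = -1.112, c = 2.255

Entries of AᵀA: Σx·x = 162, Σx = 16, Σ1 = 7.
For Aᵀz: Σx·z = -144, Σz = -2.
Normal equations: [[162, 16]; [16, 7]]·[m, c]ᵀ = [-144, -2]ᵀ.
Determinant 162·7 − 16² = 878.
m = ((-144)·7 − 16·(-2))/878 = -488/439; c = (162·(-2) − 16·(-144))/878 = 990/439.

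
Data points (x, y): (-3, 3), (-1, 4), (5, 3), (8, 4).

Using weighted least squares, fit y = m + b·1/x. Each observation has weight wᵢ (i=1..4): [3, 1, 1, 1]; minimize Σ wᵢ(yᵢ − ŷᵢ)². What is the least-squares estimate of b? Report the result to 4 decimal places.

b = -0.3437

Setting ∂/∂m … = 0 gives: 6·m + (-67/40)·b = 20;  (-67/40)·m + (6667/4800)·b = -59/10.
(Σwᵢ·1 = 6, Σwᵢ·1/x = -67/40, Σwᵢ·1/x·1/x = 6667/4800, Σwᵢ·y = 20, Σwᵢ·1/x·y = -59/10.)
Eliminating b: (6667/4800)·(row 1) − (-67/40)·(row 2) gives (1769/320)·m = (6667/4800)·20 − (-67/40)·(-59/10) = 5369/300, so m = 85904/26535.
Then b = ((-59/10) − (-67/40)·(85904/26535))/(6667/4800) = -608/1769.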